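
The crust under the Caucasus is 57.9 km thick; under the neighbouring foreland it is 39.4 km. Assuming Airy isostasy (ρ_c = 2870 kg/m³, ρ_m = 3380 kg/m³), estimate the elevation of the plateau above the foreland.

Excess crust Δ = 57.9 km − 39.4 km = 18.5 km, split between elevation h and root r with h + r = Δ.
Airy balance ρ_c h = (ρ_m − ρ_c) r gives r = h ρ_c/(ρ_m − ρ_c), so h (1 + ρ_c/(ρ_m − ρ_c)) = Δ, i.e. h = Δ (ρ_m − ρ_c)/ρ_m.
h = 18.5 km × 510/3380 = 2.79 km.

2.79 km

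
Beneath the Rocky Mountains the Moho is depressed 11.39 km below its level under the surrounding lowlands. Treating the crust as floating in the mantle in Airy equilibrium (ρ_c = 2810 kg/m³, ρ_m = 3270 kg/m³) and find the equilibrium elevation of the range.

1.86 km

For local isostatic compensation: ρ_c h = (ρ_m − ρ_c) r.
h = r (ρ_m − ρ_c) / ρ_c = 11.39 km × (3270 − 2810) / 2810 = 1.86 km.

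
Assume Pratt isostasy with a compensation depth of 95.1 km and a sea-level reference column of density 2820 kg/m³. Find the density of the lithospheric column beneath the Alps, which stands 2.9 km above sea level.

Pratt balance: ρ_ref D = ρ (D + h).
ρ = ρ_ref D/(D + h) = 2820 × 95.1 km/(95.1 km + 2.9 km) = 2740 kg/m³.

2740 kg/m³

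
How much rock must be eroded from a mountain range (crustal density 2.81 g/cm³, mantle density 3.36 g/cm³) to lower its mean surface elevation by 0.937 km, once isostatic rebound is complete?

Net drop Δ = e − u = e − e ρ_c/ρ_m = e (ρ_m − ρ_c)/ρ_m.
e = Δ ρ_m/(ρ_m − ρ_c) = 0.937 km × 3.36/0.55 = 5.72 km.

5.72 km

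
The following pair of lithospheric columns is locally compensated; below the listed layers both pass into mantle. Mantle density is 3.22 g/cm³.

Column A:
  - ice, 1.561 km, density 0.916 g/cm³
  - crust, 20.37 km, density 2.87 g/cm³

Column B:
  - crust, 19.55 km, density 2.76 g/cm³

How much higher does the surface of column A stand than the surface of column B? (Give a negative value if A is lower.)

For any compensation level in the mantle, the mantle terms cancel and isostasy reduces to e = (Σt_A − Σt_B) − (Σ(ρt)_A − Σ(ρt)_B) / ρ_m.
Σt_A = 21.931 km; Σt_B = 19.55 km; Σ(ρt)_A = 59.891776; Σ(ρt)_B = 53.958 (in km·g/cm³).
e = (21.931 − 19.55) − (59.891776 − 53.958) / 3.22 = 0.538 km.

0.538 km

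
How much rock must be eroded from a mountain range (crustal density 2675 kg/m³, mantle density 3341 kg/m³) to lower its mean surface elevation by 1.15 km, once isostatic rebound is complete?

5.77 km

Net drop Δ = e − u = e − e ρ_c/ρ_m = e (ρ_m − ρ_c)/ρ_m.
e = Δ ρ_m/(ρ_m − ρ_c) = 1.15 km × 3341/666 = 5.77 km.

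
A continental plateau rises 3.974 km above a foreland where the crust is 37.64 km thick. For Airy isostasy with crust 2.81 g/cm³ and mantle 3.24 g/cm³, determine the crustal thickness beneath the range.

67.6 km

Root depth r = h ρ_c / (ρ_m − ρ_c) = 3.974 km × 2.81 / 0.43 = 25.97 km.
Total thickness = T + h + r = 37.64 km + 3.974 km + 25.97 km = 67.6 km.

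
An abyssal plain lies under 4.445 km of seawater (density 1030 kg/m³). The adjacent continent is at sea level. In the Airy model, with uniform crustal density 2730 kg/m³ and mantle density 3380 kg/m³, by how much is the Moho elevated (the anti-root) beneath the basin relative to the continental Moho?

11.6 km

Isostatic balance requires: replacing crust with seawater at the top is compensated by replacing crust with mantle at the base: d (ρ_c − ρ_w) = a (ρ_m − ρ_c).
a = d (ρ_c − ρ_w)/(ρ_m − ρ_c) = 4.445 km × 1700/650 = 11.6 km.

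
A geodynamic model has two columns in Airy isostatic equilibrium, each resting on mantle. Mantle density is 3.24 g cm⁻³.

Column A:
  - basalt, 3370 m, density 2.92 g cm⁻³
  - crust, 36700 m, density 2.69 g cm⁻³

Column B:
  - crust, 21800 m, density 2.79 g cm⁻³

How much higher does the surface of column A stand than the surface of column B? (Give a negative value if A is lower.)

For any compensation level in the mantle, the mantle terms cancel and isostasy reduces to e = (Σt_A − Σt_B) − (Σ(ρt)_A − Σ(ρt)_B) / ρ_m.
Σt_A = 40070 m; Σt_B = 21800 m; Σ(ρt)_A = 108563.4; Σ(ρt)_B = 60822 (in m·g cm⁻³).
e = (40070 − 21800) − (108563.4 − 60822) / 3.24 = 3540 m.

3540 m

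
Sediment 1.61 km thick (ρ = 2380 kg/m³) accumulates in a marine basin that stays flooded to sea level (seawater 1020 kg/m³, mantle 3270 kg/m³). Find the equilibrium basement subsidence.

Submarine loading: the sediment displaces seawater, and the subsidence is in turn flooded, so s (ρ_m − ρ_w) = t (ρ_sed − ρ_w).
s = 1.61 km × (2380 − 1020) / (3270 − 1020) = 0.973 km.

0.973 km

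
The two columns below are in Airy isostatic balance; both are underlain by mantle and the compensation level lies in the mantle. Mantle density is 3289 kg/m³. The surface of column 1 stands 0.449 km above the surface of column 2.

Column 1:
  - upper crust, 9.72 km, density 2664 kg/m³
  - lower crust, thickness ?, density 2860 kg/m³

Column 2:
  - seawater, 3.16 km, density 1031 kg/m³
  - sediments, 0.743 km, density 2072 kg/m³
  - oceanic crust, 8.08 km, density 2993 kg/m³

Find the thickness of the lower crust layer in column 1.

Take the compensation level at the base of the deeper column (depth z_c below the surface of column 1) and equate Σ ρ_i t_i down to z_c; mantle fills any gap and the z_c terms cancel.
Column 1: 9.72×2664 + x×2860 + (z_c − 9.72 − x)×3289
Column 2: 0.449×0 + 3.16×1031 + 0.743×2072 + 8.08×2993 + (z_c − 0.449 − 11.983)×3289
The z_c×3289 term appears on both sides and cancels. Collect the known terms of each column as K = Σ(ρt)_known − 3289 × (depth of known layers): K_1 = 25894.08 − 3289×9.72 = −6075; K_2 = 28980.896 − 3289×(0.449 + 11.983) = −11907.952.
Balance: K_1 − x×(3289 − 2860) = K_2, so x = (K_1 − K_2)/(3289 − 2860) = 5832.95/429 = 13.6 km.

13.6 km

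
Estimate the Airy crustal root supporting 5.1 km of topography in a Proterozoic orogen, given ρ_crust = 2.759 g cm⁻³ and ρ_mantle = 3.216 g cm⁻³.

30.8 km

Equating mass per unit area of the two columns: the weight of the topography is balanced by the buoyancy of the root, ρ_c h = (ρ_m − ρ_c) r.
r = h · ρ_c / (ρ_m − ρ_c) = 5.1 km × 2.759 / (3.216 − 2.759) = 30.8 km.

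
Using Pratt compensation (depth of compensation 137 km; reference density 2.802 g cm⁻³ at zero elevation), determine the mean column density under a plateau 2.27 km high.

Pratt balance: ρ_ref D = ρ (D + h).
ρ = ρ_ref D/(D + h) = 2.802 × 137 km/(137 km + 2.27 km) = 2.76 g cm⁻³.

2.76 g cm⁻³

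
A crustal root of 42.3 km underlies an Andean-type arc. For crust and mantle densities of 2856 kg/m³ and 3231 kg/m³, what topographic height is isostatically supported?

5.55 km

By Archimedes' principle applied to the lithosphere: ρ_c h = (ρ_m − ρ_c) r.
h = r (ρ_m − ρ_c) / ρ_c = 42.3 km × (3231 − 2856) / 2856 = 5.55 km.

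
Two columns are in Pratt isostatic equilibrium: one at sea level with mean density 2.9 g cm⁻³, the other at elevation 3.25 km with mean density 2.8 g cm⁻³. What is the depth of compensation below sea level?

ρ_ref D = ρ (D + h) → D (ρ_ref − ρ) = ρ h.
D = ρ h/(ρ_ref − ρ) = 2.8 × 3.25 km/(2.9 − 2.8) = 91 km.

91 km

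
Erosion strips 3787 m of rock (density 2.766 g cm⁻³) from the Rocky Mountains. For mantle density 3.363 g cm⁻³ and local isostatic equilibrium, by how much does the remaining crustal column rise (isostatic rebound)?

3110 m

Unloading: uplift u = e ρ_c/ρ_m = 3787 m × 2.766/3.363 = 3110 m.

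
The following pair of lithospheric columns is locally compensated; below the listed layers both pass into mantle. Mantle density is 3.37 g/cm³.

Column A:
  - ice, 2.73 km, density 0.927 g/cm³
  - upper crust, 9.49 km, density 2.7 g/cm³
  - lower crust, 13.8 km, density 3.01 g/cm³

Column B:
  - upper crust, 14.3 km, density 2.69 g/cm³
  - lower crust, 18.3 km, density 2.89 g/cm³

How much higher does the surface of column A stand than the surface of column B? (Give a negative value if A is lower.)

−0.152 km

For any compensation level in the mantle, the mantle terms cancel and isostasy reduces to e = (Σt_A − Σt_B) − (Σ(ρt)_A − Σ(ρt)_B) / ρ_m.
Σt_A = 26.02 km; Σt_B = 32.6 km; Σ(ρt)_A = 69.69171; Σ(ρt)_B = 91.354 (in km·g/cm³).
e = (26.02 − 32.6) − (69.69171 − 91.354) / 3.37 = −0.152 km.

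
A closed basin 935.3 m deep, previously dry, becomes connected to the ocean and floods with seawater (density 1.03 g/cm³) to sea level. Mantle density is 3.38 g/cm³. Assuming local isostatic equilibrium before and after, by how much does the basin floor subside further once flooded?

After flooding the water column is d + s deep. Its weight must equal the weight of mantle displaced by the extra subsidence s: (d + s) ρ_w = s ρ_m.
s = d ρ_w / (ρ_m − ρ_w) = 935.3 m × 1.03/(3.38 − 1.03) = 410 m.

410 m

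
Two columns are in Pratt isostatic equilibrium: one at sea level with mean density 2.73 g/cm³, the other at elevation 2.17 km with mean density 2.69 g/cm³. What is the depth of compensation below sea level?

ρ_ref D = ρ (D + h) → D (ρ_ref − ρ) = ρ h.
D = ρ h/(ρ_ref − ρ) = 2.69 × 2.17 km/(2.73 − 2.69) = 146 km.

146 km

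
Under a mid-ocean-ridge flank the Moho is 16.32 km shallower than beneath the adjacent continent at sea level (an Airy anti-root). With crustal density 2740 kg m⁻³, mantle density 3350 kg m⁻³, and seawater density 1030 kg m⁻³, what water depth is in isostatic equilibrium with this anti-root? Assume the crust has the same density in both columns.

Replacing a thickness d of crust by seawater at the top must be balanced by replacing crust with mantle at the base: d (ρ_c − ρ_w) = a (ρ_m − ρ_c).
d = a (ρ_m − ρ_c)/(ρ_c − ρ_w) = 16.32 km × 610/1710 = 5.82 km.

5.82 km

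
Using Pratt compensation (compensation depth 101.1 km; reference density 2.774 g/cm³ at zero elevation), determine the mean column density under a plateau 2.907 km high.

2.7 g/cm³

Pratt balance: ρ_ref D = ρ (D + h).
ρ = ρ_ref D/(D + h) = 2.774 × 101.1 km/(101.1 km + 2.907 km) = 2.7 g/cm³.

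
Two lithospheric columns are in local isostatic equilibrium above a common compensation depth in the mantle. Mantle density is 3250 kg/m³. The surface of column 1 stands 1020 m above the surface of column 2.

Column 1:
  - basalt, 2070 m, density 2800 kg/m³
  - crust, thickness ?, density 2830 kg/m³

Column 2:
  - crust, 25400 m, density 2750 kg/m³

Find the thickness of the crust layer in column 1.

Take the compensation level at the base of the deeper column (depth z_c below the surface of column 1) and equate Σ ρ_i t_i down to z_c; mantle fills any gap and the z_c terms cancel.
Column 1: 2070×2800 + x×2830 + (z_c − 2070 − x)×3250
Column 2: 1020×0 + 25400×2750 + (z_c − 1020 − 25400)×3250
The z_c×3250 term appears on both sides and cancels. Collect the known terms of each column as K = Σ(ρt)_known − 3250 × (depth of known layers): K_1 = 5796000 − 3250×2070 = −931500; K_2 = 69850000 − 3250×(1020 + 25400) = −16015000.
Balance: K_1 − x×(3250 − 2830) = K_2, so x = (K_1 − K_2)/(3250 − 2830) = 15083500/420 = 35900 m.

35900 m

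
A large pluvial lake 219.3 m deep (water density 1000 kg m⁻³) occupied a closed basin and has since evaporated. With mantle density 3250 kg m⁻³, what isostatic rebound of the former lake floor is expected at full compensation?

67.5 m

u = d ρ_w/ρ_m = 219.3 m × 1000/3250 = 67.5 m.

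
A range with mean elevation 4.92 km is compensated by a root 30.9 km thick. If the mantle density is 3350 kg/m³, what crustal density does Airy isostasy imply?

ρ_c h = (ρ_m − ρ_c) r → ρ_c (h + r) = ρ_m r → ρ_c = ρ_m r / (h + r).
ρ_c = 3350 × 30.9 km / (4.92 km + 30.9 km) = 2890 kg/m³.

2890 kg/m³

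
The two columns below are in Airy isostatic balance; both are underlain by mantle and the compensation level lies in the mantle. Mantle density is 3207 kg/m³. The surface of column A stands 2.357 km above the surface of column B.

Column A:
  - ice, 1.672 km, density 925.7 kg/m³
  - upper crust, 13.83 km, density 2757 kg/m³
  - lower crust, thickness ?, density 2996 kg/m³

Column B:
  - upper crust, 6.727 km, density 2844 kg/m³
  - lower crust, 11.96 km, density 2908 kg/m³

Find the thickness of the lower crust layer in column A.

Take the compensation level at the base of the deeper column (depth z_c below the surface of column A) and equate Σ ρ_i t_i down to z_c; mantle fills any gap and the z_c terms cancel.
Column A: 1.672×925.7 + 13.83×2757 + x×2996 + (z_c − 15.502 − x)×3207
Column B: 2.357×0 + 6.727×2844 + 11.96×2908 + (z_c − 2.357 − 18.687)×3207
The z_c×3207 term appears on both sides and cancels. Collect the known terms of each column as K = Σ(ρt)_known − 3207 × (depth of known layers): K_A = 39677.0804 − 3207×15.502 = −10037.8336; K_B = 53911.268 − 3207×(2.357 + 18.687) = −13576.84.
Balance: K_A − x×(3207 − 2996) = K_B, so x = (K_A − K_B)/(3207 − 2996) = 3539.01/211 = 16.8 km.

16.8 km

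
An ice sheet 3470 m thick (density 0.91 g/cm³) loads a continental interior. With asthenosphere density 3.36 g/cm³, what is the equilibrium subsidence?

Isostatic balance requires: the ice load ρ_ice t is balanced by mantle displaced below, ρ_m s.
s = t ρ_ice / ρ_m = 3470 m × 0.91/3.36 = 940 m.

940 m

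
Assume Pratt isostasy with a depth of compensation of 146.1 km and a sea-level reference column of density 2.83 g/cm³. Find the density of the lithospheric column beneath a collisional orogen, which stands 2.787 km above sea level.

Pratt balance: ρ_ref D = ρ (D + h).
ρ = ρ_ref D/(D + h) = 2.83 × 146.1 km/(146.1 km + 2.787 km) = 2.78 g/cm³.

2.78 g/cm³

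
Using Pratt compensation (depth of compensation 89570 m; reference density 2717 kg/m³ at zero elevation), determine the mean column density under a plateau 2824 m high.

2630 kg/m³

Pratt balance: ρ_ref D = ρ (D + h).
ρ = ρ_ref D/(D + h) = 2717 × 89570 m/(89570 m + 2824 m) = 2630 kg/m³.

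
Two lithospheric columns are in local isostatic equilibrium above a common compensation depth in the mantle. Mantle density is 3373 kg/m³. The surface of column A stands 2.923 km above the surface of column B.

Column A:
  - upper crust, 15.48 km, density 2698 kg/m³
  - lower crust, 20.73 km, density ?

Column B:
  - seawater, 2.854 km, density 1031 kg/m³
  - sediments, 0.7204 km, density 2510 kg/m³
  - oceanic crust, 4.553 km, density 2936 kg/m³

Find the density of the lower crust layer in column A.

2950 kg/m³

Take the compensation level at the base of the deeper column (depth z_c below the surface of column A) and equate Σ ρ_i t_i down to z_c; mantle fills any gap and the z_c terms cancel.
Column A: 15.48×2698 + 20.73×ρ + (z_c − 36.21)×3373
Column B: 2.923×0 + 2.854×1031 + 0.7204×2510 + 4.553×2936 + (z_c − 2.923 − 8.1274)×3373
The z_c×3373 term appears on both sides and cancels. Collect the known terms of each column as K = Σ(ρt)_known − 3373 × (depth of known layers): K_A = 41765.04 − 3373×36.21 = −80371.29; K_B = 18118.286 − 3373×(2.923 + 8.1274) = −19154.7132.
Balance: K_A + 20.73×ρ = K_B, so ρ = (K_B − K_A)/20.73 = 61216.6/20.73 = 2950 kg/m³.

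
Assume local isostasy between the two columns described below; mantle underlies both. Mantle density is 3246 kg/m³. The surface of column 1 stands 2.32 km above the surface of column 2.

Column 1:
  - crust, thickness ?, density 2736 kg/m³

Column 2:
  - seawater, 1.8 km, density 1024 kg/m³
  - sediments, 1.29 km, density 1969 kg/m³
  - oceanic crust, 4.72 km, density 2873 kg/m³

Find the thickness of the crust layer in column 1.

29.3 km

Take the compensation level at the base of the deeper column (depth z_c below the surface of column 1) and equate Σ ρ_i t_i down to z_c; mantle fills any gap and the z_c terms cancel.
Column 1: x×2736 + (z_c − 0 − x)×3246
Column 2: 2.32×0 + 1.8×1024 + 1.29×1969 + 4.72×2873 + (z_c − 2.32 − 7.81)×3246
The z_c×3246 term appears on both sides and cancels. Collect the known terms of each column as K = Σ(ρt)_known − 3246 × (depth of known layers): K_1 = 0 − 3246×0 = 0; K_2 = 17943.77 − 3246×(2.32 + 7.81) = −14938.21.
Balance: K_1 − x×(3246 − 2736) = K_2, so x = (K_1 − K_2)/(3246 − 2736) = 14938.2/510 = 29.3 km.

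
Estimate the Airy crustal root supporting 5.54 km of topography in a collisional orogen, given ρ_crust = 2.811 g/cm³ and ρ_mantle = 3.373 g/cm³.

In Airy isostatic equilibrium: the weight of the topography is balanced by the buoyancy of the root, ρ_c h = (ρ_m − ρ_c) r.
r = h · ρ_c / (ρ_m − ρ_c) = 5.54 km × 2.811 / (3.373 − 2.811) = 27.7 km.

27.7 km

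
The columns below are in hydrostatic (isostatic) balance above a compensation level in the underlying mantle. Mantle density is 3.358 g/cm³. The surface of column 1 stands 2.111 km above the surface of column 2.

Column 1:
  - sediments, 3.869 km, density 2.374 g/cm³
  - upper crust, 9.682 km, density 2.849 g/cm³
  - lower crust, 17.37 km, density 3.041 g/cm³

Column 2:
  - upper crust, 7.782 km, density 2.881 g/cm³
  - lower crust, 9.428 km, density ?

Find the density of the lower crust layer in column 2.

2.99 g/cm³

Take the compensation level at the base of the deeper column (depth z_c below the surface of column 1) and equate Σ ρ_i t_i down to z_c; mantle fills any gap and the z_c terms cancel.
Column 1: 3.869×2.374 + 9.682×2.849 + 17.37×3.041 + (z_c − 30.921)×3.358
Column 2: 2.111×0 + 7.782×2.881 + 9.428×ρ + (z_c − 2.111 − 17.21)×3.358
The z_c×3.358 term appears on both sides and cancels. Collect the known terms of each column as K = Σ(ρt)_known − 3.358 × (depth of known layers): K_1 = 89.591194 − 3.358×30.921 = −14.241524; K_2 = 22.419942 − 3.358×(2.111 + 17.21) = −42.459976.
Balance: K_1 = K_2 + 9.428×ρ, so ρ = (K_1 − K_2)/9.428 = 28.2185/9.428 = 2.99 g/cm³.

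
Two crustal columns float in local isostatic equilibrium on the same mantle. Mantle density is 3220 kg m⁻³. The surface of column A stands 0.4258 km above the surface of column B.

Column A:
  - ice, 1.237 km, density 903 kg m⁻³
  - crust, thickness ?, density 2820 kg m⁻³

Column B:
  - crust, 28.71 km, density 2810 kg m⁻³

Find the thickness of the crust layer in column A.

Take the compensation level at the base of the deeper column (depth z_c below the surface of column A) and equate Σ ρ_i t_i down to z_c; mantle fills any gap and the z_c terms cancel.
Column A: 1.237×903 + x×2820 + (z_c − 1.237 − x)×3220
Column B: 0.4258×0 + 28.71×2810 + (z_c − 0.4258 − 28.71)×3220
The z_c×3220 term appears on both sides and cancels. Collect the known terms of each column as K = Σ(ρt)_known − 3220 × (depth of known layers): K_A = 1117.011 − 3220×1.237 = −2866.129; K_B = 80675.1 − 3220×(0.4258 + 28.71) = −13142.176.
Balance: K_A − x×(3220 − 2820) = K_B, so x = (K_A − K_B)/(3220 − 2820) = 10276/400 = 25.7 km.

25.7 km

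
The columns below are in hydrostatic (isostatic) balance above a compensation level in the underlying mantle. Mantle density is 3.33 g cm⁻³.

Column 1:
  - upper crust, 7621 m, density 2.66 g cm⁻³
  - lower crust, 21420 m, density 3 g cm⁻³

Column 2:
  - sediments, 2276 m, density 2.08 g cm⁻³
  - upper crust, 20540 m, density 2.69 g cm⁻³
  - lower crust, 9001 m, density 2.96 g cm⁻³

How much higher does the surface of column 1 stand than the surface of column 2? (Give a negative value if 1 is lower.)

For any compensation level in the mantle, the mantle terms cancel and isostasy reduces to e = (Σt_1 − Σt_2) − (Σ(ρt)_1 − Σ(ρt)_2) / ρ_m.
Σt_1 = 29041 m; Σt_2 = 31817 m; Σ(ρt)_1 = 84531.86; Σ(ρt)_2 = 86629.64 (in m·g cm⁻³).
e = (29041 − 31817) − (84531.86 − 86629.64) / 3.33 = −2150 m.

−2150 m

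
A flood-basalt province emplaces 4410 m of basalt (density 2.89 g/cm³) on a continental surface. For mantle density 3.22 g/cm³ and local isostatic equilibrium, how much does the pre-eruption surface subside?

Subaerial loading: s = t ρ_load / ρ_m.
s = 4410 m × 2.89/3.22 = 3960 m.

3960 m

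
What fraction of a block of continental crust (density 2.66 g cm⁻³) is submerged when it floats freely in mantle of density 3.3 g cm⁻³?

Submerged fraction = ρ_obj/ρ_fluid = 2.66/3.3 = 80.6%.

80.6%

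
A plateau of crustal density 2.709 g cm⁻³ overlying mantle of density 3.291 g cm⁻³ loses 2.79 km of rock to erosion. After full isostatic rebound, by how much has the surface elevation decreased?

0.493 km

Rebound u = e ρ_c/ρ_m = 2.79 km × 2.709/3.291 = 2.297 km.
Net surface drop = e − u = 2.79 km − 2.297 km = e (ρ_m − ρ_c)/ρ_m = 0.493 km.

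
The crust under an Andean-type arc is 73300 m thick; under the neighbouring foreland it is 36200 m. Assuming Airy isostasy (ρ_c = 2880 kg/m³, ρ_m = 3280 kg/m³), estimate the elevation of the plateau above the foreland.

4520 m

Excess crust Δ = 73300 m − 36200 m = 37100 m, split between elevation h and root r with h + r = Δ.
Airy balance ρ_c h = (ρ_m − ρ_c) r gives r = h ρ_c/(ρ_m − ρ_c), so h (1 + ρ_c/(ρ_m − ρ_c)) = Δ, i.e. h = Δ (ρ_m − ρ_c)/ρ_m.
h = 37100 m × 400/3280 = 4520 m.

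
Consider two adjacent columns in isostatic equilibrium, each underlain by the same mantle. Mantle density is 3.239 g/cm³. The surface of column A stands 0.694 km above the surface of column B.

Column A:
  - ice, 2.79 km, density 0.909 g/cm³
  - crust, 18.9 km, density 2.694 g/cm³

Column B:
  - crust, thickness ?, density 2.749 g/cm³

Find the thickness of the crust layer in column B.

29.7 km

Take the compensation level at the base of the deeper column (depth z_c below the surface of column A) and equate Σ ρ_i t_i down to z_c; mantle fills any gap and the z_c terms cancel.
Column A: 2.79×0.909 + 18.9×2.694 + (z_c − 21.69)×3.239
Column B: 0.694×0 + x×2.749 + (z_c − 0.694 − 0 − x)×3.239
The z_c×3.239 term appears on both sides and cancels. Collect the known terms of each column as K = Σ(ρt)_known − 3.239 × (depth of known layers): K_A = 53.45271 − 3.239×21.69 = −16.8012; K_B = 0 − 3.239×(0.694 + 0) = −2.247866.
Balance: K_A = K_B − x×(3.239 − 2.749), so x = (K_B − K_A)/(3.239 − 2.749) = 14.5533/0.49 = 29.7 km.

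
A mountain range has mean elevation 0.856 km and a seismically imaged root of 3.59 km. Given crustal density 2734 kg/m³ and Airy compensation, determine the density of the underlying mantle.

3390 kg/m³

Airy balance: ρ_c h = (ρ_m − ρ_c) r → ρ_m = ρ_c (1 + h/r).
ρ_m = 2734 × (1 + 0.856 km/3.59 km) = 3390 kg/m³.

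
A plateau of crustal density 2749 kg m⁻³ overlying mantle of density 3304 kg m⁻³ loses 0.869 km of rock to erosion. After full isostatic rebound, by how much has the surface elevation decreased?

Rebound u = e ρ_c/ρ_m = 0.869 km × 2749/3304 = 0.723 km.
Net surface drop = e − u = 0.869 km − 0.723 km = e (ρ_m − ρ_c)/ρ_m = 0.146 km.

0.146 km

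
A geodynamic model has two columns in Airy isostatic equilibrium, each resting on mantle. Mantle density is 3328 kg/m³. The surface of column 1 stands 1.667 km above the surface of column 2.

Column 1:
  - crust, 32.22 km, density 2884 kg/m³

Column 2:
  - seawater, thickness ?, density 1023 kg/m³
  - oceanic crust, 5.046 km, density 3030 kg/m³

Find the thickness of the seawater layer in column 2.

Take the compensation level at the base of the deeper column (depth z_c below the surface of column 1) and equate Σ ρ_i t_i down to z_c; mantle fills any gap and the z_c terms cancel.
Column 1: 32.22×2884 + (z_c − 32.22)×3328
Column 2: 1.667×0 + x×1023 + 5.046×3030 + (z_c − 1.667 − 5.046 − x)×3328
The z_c×3328 term appears on both sides and cancels. Collect the known terms of each column as K = Σ(ρt)_known − 3328 × (depth of known layers): K_1 = 92922.48 − 3328×32.22 = −14305.68; K_2 = 15289.38 − 3328×(1.667 + 5.046) = −7051.484.
Balance: K_1 = K_2 − x×(3328 − 1023), so x = (K_2 − K_1)/(3328 − 1023) = 7254.2/2305 = 3.15 km.

3.15 km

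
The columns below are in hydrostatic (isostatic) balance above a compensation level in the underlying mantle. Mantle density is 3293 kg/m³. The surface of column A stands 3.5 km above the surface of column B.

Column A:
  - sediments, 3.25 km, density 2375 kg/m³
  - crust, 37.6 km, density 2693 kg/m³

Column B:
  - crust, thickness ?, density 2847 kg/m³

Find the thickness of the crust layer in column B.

31.4 km

Take the compensation level at the base of the deeper column (depth z_c below the surface of column A) and equate Σ ρ_i t_i down to z_c; mantle fills any gap and the z_c terms cancel.
Column A: 3.25×2375 + 37.6×2693 + (z_c − 40.85)×3293
Column B: 3.5×0 + x×2847 + (z_c − 3.5 − 0 − x)×3293
The z_c×3293 term appears on both sides and cancels. Collect the known terms of each column as K = Σ(ρt)_known − 3293 × (depth of known layers): K_A = 108975.55 − 3293×40.85 = −25543.5; K_B = 0 − 3293×(3.5 + 0) = −11525.5.
Balance: K_A = K_B − x×(3293 − 2847), so x = (K_B − K_A)/(3293 − 2847) = 14018/446 = 31.4 km.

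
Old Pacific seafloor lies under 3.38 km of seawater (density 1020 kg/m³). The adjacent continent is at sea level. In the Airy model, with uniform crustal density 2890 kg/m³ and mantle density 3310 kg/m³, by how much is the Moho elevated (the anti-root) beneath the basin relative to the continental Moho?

Equating mass per unit area of the two columns: replacing crust with seawater at the top is compensated by replacing crust with mantle at the base: d (ρ_c − ρ_w) = a (ρ_m − ρ_c).
a = d (ρ_c − ρ_w)/(ρ_m − ρ_c) = 3.38 km × 1870/420 = 15 km.

15 km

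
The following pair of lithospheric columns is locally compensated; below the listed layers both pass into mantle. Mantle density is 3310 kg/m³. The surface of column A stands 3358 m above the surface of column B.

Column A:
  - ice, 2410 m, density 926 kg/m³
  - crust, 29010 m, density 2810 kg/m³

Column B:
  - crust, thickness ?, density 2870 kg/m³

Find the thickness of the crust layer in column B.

20800 m

Take the compensation level at the base of the deeper column (depth z_c below the surface of column A) and equate Σ ρ_i t_i down to z_c; mantle fills any gap and the z_c terms cancel.
Column A: 2410×926 + 29010×2810 + (z_c − 31420)×3310
Column B: 3358×0 + x×2870 + (z_c − 3358 − 0 − x)×3310
The z_c×3310 term appears on both sides and cancels. Collect the known terms of each column as K = Σ(ρt)_known − 3310 × (depth of known layers): K_A = 83749760 − 3310×31420 = −20250440; K_B = 0 − 3310×(3358 + 0) = −11114980.
Balance: K_A = K_B − x×(3310 − 2870), so x = (K_B − K_A)/(3310 − 2870) = 9135460/440 = 20800 m.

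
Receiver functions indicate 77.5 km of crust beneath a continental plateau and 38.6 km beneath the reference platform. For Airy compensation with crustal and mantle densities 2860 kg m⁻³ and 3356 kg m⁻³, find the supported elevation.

5.75 km

Excess crust Δ = 77.5 km − 38.6 km = 38.9 km, split between elevation h and root r with h + r = Δ.
Airy balance ρ_c h = (ρ_m − ρ_c) r gives r = h ρ_c/(ρ_m − ρ_c), so h (1 + ρ_c/(ρ_m − ρ_c)) = Δ, i.e. h = Δ (ρ_m − ρ_c)/ρ_m.
h = 38.9 km × 496/3356 = 5.75 km.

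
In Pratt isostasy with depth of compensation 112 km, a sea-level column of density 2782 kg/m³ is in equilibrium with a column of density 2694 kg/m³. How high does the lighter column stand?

ρ_ref D = ρ (D + h) → h = D (ρ_ref − ρ)/ρ.
h = 112 km × (2782 − 2694)/2694 = 3.66 km.

3.66 km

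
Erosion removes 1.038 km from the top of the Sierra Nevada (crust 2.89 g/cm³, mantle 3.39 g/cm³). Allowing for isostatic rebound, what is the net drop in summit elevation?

0.153 km

Rebound u = e ρ_c/ρ_m = 1.038 km × 2.89/3.39 = 0.8849 km.
Net surface drop = e − u = 1.038 km − 0.8849 km = e (ρ_m − ρ_c)/ρ_m = 0.153 km.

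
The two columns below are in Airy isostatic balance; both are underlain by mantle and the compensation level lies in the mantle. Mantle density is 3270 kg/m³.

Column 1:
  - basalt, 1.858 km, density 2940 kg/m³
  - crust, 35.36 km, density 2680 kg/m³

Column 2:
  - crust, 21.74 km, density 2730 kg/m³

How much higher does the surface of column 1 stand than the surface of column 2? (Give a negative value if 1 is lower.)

For any compensation level in the mantle, the mantle terms cancel and isostasy reduces to e = (Σt_1 − Σt_2) − (Σ(ρt)_1 − Σ(ρt)_2) / ρ_m.
Σt_1 = 37.218 km; Σt_2 = 21.74 km; Σ(ρt)_1 = 100227.32; Σ(ρt)_2 = 59350.2 (in km·kg/m³).
e = (37.218 − 21.74) − (100227.32 − 59350.2) / 3270 = 2.98 km.

2.98 km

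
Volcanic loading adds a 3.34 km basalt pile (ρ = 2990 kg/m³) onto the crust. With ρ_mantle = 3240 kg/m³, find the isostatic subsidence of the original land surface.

3.08 km

Subaerial loading: s = t ρ_load / ρ_m.
s = 3.34 km × 2990/3240 = 3.08 km.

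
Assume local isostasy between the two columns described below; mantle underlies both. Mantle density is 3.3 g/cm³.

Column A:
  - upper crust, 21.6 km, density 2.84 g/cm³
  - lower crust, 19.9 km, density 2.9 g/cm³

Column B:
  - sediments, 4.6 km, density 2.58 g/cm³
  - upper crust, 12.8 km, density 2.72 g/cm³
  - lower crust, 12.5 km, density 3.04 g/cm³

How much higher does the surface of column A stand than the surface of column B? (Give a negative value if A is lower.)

1.18 km

For any compensation level in the mantle, the mantle terms cancel and isostasy reduces to e = (Σt_A − Σt_B) − (Σ(ρt)_A − Σ(ρt)_B) / ρ_m.
Σt_A = 41.5 km; Σt_B = 29.9 km; Σ(ρt)_A = 119.054; Σ(ρt)_B = 84.684 (in km·g/cm³).
e = (41.5 − 29.9) − (119.054 − 84.684) / 3.3 = 1.18 km.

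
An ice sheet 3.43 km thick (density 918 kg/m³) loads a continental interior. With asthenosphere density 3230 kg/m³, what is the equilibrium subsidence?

0.975 km

In Airy isostatic equilibrium: the ice load ρ_ice t is balanced by mantle displaced below, ρ_m s.
s = t ρ_ice / ρ_m = 3.43 km × 918/3230 = 0.975 km.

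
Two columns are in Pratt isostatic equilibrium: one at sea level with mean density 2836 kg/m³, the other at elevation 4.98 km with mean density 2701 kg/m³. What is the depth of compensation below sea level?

99.6 km

ρ_ref D = ρ (D + h) → D (ρ_ref − ρ) = ρ h.
D = ρ h/(ρ_ref − ρ) = 2701 × 4.98 km/(2836 − 2701) = 99.6 km.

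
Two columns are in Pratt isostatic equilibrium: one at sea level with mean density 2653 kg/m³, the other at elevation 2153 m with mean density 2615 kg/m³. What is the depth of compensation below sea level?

ρ_ref D = ρ (D + h) → D (ρ_ref − ρ) = ρ h.
D = ρ h/(ρ_ref − ρ) = 2615 × 2153 m/(2653 − 2615) = 148000 m.

148000 m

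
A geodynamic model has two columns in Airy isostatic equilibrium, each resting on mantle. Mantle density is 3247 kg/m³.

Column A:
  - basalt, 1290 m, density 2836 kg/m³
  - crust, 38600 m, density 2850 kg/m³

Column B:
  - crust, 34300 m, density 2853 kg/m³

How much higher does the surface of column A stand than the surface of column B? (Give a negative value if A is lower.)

For any compensation level in the mantle, the mantle terms cancel and isostasy reduces to e = (Σt_A − Σt_B) − (Σ(ρt)_A − Σ(ρt)_B) / ρ_m.
Σt_A = 39890 m; Σt_B = 34300 m; Σ(ρt)_A = 113668440; Σ(ρt)_B = 97857900 (in m·kg/m³).
e = (39890 − 34300) − (113668440 − 97857900) / 3247 = 721 m.

721 m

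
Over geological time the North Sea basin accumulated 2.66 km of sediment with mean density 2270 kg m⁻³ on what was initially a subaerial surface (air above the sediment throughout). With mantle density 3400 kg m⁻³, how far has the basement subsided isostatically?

Subaerial load: s = t ρ_sed / ρ_m = 2.66 km × 2270/3400 = 1.78 km.

1.78 km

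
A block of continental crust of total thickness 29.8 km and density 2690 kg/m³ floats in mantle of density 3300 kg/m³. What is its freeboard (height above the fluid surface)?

Floating equilibrium: submerged depth d = t ρ_obj/ρ_fluid = 29.8 km × 2690/3300 = 24.29 km.
Freeboard = t − d = 29.8 km − 24.29 km = 5.51 km.

5.51 km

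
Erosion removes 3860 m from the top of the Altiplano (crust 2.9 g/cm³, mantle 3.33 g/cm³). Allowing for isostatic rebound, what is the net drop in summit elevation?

Rebound u = e ρ_c/ρ_m = 3860 m × 2.9/3.33 = 3362 m.
Net surface drop = e − u = 3860 m − 3362 m = e (ρ_m − ρ_c)/ρ_m = 498 m.

498 m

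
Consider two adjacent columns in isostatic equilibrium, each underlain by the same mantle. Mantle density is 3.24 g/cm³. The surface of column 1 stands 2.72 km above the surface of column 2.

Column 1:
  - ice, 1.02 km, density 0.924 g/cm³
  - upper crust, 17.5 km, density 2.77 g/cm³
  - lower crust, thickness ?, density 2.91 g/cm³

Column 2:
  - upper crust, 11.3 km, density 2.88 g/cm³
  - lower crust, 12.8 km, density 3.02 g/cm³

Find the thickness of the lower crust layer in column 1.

Take the compensation level at the base of the deeper column (depth z_c below the surface of column 1) and equate Σ ρ_i t_i down to z_c; mantle fills any gap and the z_c terms cancel.
Column 1: 1.02×0.924 + 17.5×2.77 + x×2.91 + (z_c − 18.52 − x)×3.24
Column 2: 2.72×0 + 11.3×2.88 + 12.8×3.02 + (z_c − 2.72 − 24.1)×3.24
The z_c×3.24 term appears on both sides and cancels. Collect the known terms of each column as K = Σ(ρt)_known − 3.24 × (depth of known layers): K_1 = 49.41748 − 3.24×18.52 = −10.58732; K_2 = 71.2 − 3.24×(2.72 + 24.1) = −15.6968.
Balance: K_1 − x×(3.24 − 2.91) = K_2, so x = (K_1 − K_2)/(3.24 − 2.91) = 5.10948/0.33 = 15.5 km.

15.5 km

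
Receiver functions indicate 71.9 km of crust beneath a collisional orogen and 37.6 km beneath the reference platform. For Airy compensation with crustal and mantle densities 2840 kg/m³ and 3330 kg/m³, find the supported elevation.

Excess crust Δ = 71.9 km − 37.6 km = 34.3 km, split between elevation h and root r with h + r = Δ.
Airy balance ρ_c h = (ρ_m − ρ_c) r gives r = h ρ_c/(ρ_m − ρ_c), so h (1 + ρ_c/(ρ_m − ρ_c)) = Δ, i.e. h = Δ (ρ_m − ρ_c)/ρ_m.
h = 34.3 km × 490/3330 = 5.05 km.

5.05 km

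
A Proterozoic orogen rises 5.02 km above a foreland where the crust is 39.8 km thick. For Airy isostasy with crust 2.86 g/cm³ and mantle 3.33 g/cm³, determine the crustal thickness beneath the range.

75.4 km

Root depth r = h ρ_c / (ρ_m − ρ_c) = 5.02 km × 2.86 / 0.47 = 30.55 km.
Total thickness = T + h + r = 39.8 km + 5.02 km + 30.55 km = 75.4 km.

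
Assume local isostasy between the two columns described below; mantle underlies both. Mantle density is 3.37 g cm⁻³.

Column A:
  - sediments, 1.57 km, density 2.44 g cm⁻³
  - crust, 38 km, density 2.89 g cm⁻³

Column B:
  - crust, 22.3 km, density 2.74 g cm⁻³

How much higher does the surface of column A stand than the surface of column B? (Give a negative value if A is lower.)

1.68 km

For any compensation level in the mantle, the mantle terms cancel and isostasy reduces to e = (Σt_A − Σt_B) − (Σ(ρt)_A − Σ(ρt)_B) / ρ_m.
Σt_A = 39.57 km; Σt_B = 22.3 km; Σ(ρt)_A = 113.6508; Σ(ρt)_B = 61.102 (in km·g cm⁻³).
e = (39.57 − 22.3) − (113.6508 − 61.102) / 3.37 = 1.68 km.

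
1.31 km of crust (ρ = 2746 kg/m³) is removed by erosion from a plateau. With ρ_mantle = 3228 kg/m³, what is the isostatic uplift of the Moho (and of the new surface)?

1.11 km

Unloading: uplift u = e ρ_c/ρ_m = 1.31 km × 2746/3228 = 1.11 km.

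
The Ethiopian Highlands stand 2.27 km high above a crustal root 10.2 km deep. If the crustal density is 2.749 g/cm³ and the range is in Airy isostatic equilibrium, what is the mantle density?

3.36 g/cm³

Airy balance: ρ_c h = (ρ_m − ρ_c) r → ρ_m = ρ_c (1 + h/r).
ρ_m = 2.749 × (1 + 2.27 km/10.2 km) = 3.36 g/cm³.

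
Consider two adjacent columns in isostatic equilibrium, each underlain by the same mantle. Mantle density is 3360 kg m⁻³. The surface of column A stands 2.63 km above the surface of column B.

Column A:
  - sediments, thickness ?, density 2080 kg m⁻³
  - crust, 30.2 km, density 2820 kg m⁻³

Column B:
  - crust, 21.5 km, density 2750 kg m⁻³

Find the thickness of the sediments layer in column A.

Take the compensation level at the base of the deeper column (depth z_c below the surface of column A) and equate Σ ρ_i t_i down to z_c; mantle fills any gap and the z_c terms cancel.
Column A: x×2080 + 30.2×2820 + (z_c − 30.2 − x)×3360
Column B: 2.63×0 + 21.5×2750 + (z_c − 2.63 − 21.5)×3360
The z_c×3360 term appears on both sides and cancels. Collect the known terms of each column as K = Σ(ρt)_known − 3360 × (depth of known layers): K_A = 85164 − 3360×30.2 = −16308; K_B = 59125 − 3360×(2.63 + 21.5) = −21951.8.
Balance: K_A − x×(3360 − 2080) = K_B, so x = (K_A − K_B)/(3360 − 2080) = 5643.8/1280 = 4.41 km.

4.41 km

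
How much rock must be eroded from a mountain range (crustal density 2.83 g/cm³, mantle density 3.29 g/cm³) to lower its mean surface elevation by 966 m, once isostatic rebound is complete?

Net drop Δ = e − u = e − e ρ_c/ρ_m = e (ρ_m − ρ_c)/ρ_m.
e = Δ ρ_m/(ρ_m − ρ_c) = 966 m × 3.29/0.46 = 6910 m.

6910 m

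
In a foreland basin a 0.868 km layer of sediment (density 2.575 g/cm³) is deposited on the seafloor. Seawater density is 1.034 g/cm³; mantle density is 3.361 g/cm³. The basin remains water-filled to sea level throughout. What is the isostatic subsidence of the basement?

0.575 km

Submarine loading: the sediment displaces seawater, and the subsidence is in turn flooded, so s (ρ_m − ρ_w) = t (ρ_sed − ρ_w).
s = 0.868 km × (2.575 − 1.034) / (3.361 − 1.034) = 0.575 km.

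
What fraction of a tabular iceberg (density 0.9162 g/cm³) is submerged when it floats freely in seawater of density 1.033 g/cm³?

88.7%

Submerged fraction = ρ_obj/ρ_fluid = 0.9162/1.033 = 88.7%.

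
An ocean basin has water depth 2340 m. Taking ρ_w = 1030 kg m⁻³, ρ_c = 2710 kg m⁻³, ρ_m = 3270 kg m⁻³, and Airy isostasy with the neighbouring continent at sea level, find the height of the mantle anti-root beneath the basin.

Balancing pressure at the compensation depth: replacing crust with seawater at the top is compensated by replacing crust with mantle at the base: d (ρ_c − ρ_w) = a (ρ_m − ρ_c).
a = d (ρ_c − ρ_w)/(ρ_m − ρ_c) = 2340 m × 1680/560 = 7020 m.

7020 m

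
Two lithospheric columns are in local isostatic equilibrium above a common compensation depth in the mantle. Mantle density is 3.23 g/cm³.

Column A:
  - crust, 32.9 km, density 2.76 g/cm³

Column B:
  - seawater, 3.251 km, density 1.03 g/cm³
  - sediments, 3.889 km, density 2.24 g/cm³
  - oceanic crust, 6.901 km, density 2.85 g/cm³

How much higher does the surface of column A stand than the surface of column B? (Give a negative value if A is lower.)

For any compensation level in the mantle, the mantle terms cancel and isostasy reduces to e = (Σt_A − Σt_B) − (Σ(ρt)_A − Σ(ρt)_B) / ρ_m.
Σt_A = 32.9 km; Σt_B = 14.041 km; Σ(ρt)_A = 90.804; Σ(ρt)_B = 31.72774 (in km·g/cm³).
e = (32.9 − 14.041) − (90.804 − 31.72774) / 3.23 = 0.569 km.

0.569 km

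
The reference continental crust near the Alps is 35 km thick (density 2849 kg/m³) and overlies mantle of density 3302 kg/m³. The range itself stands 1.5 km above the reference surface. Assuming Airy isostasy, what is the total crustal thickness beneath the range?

Root depth r = h ρ_c / (ρ_m − ρ_c) = 1.5 km × 2849 / 453 = 9.434 km.
Total thickness = T + h + r = 35 km + 1.5 km + 9.434 km = 45.9 km.

45.9 km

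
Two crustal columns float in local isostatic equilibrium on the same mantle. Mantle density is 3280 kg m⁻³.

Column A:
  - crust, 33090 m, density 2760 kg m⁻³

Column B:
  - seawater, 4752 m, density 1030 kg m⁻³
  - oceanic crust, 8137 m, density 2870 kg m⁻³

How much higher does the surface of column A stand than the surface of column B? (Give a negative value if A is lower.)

969 m

For any compensation level in the mantle, the mantle terms cancel and isostasy reduces to e = (Σt_A − Σt_B) − (Σ(ρt)_A − Σ(ρt)_B) / ρ_m.
Σt_A = 33090 m; Σt_B = 12889 m; Σ(ρt)_A = 91328400; Σ(ρt)_B = 28247750 (in m·kg m⁻³).
e = (33090 − 12889) − (91328400 − 28247750) / 3280 = 969 m.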